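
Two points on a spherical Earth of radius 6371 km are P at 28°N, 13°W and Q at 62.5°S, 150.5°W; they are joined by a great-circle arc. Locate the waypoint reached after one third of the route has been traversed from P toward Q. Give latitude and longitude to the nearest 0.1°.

The haversine formula gives a central angle δ ≈ 2.370 rad (135.8°) between the endpoints.
Interpolate at f = 1/3 with slerp weights a = sin((1−f)δ)/sin δ ≈ 1.435, b = sin(fδ)/sin δ ≈ 1.019.
p = a·p₁ + b·p₂ ≈ (0.825, -0.517, -0.231); φ = arcsin(p_z) ≈ -13.33°, λ = atan2(p_y, p_x) ≈ -32.07°.

≈ 13.3°S, 32.1°W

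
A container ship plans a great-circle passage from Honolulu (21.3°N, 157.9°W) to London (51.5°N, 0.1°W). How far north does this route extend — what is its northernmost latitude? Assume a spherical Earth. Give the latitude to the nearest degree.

The great circle lies in the plane with unit normal n̂ = (p₁ × p₂)/|p₁ × p₂|.
Here n̂_z ≈ +0.226; the vertex latitude is φ_max = arccos|n̂_z| ≈ 76.9°.
Check via Clairaut: cos φ_max = |cos φ₁| · sin C = cos(21.3°)·sin(14.1°) ≈ 0.226, again giving ≈ 76.9°.

≈ 77°N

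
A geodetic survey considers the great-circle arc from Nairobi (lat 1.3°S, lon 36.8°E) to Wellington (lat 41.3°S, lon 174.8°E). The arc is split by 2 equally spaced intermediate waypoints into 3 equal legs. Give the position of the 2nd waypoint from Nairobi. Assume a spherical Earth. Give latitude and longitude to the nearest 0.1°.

≈ lat 52.8°S, lon 115.1°E

Write both endpoints as unit vectors p₁, p₂ with components (cos φ cos λ, cos φ sin λ, sin φ).
The central angle between the endpoints is δ = arccos(p₁·p₂) ≈ 2.145 rad (122.9°).
Interpolate at f = 2/3 with slerp weights a = sin((1−f)δ)/sin δ ≈ 0.781, b = sin(fδ)/sin δ ≈ 1.179.
p = a·p₁ + b·p₂ ≈ (-0.257, 0.548, -0.796); φ = arcsin(p_z) ≈ -52.75°, λ = atan2(p_y, p_x) ≈ 115.14°.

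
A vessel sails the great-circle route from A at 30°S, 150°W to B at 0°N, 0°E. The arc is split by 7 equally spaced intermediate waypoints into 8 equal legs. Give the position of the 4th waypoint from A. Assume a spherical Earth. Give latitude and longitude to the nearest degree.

Convert each endpoint to a unit vector on the sphere (x = cos φ cos λ, y = cos φ sin λ, z = sin φ).
The central angle between the endpoints is δ = arccos(p₁·p₂) ≈ 2.419 rad (138.6°).
Interpolate at f = 4/8 with slerp weights a = sin((1−f)δ)/sin δ ≈ 1.414, b = sin(fδ)/sin δ ≈ 1.414.
p = a·p₁ + b·p₂ ≈ (0.354, -0.612, -0.707); φ = arcsin(p_z) ≈ -45.00°, λ = atan2(p_y, p_x) ≈ -60.00°.

≈ 45°S, 60°W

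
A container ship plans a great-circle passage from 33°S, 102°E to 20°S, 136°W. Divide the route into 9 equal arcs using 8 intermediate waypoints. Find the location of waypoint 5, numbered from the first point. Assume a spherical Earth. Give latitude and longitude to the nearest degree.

Write both endpoints as unit vectors p₁, p₂ with components (cos φ cos λ, cos φ sin λ, sin φ).
The central angle between the endpoints is δ = arccos(p₁·p₂) ≈ 1.804 rad (103.4°).
Interpolate at f = 5/9 with slerp weights a = sin((1−f)δ)/sin δ ≈ 0.739, b = sin(fδ)/sin δ ≈ 0.866.
p = a·p₁ + b·p₂ ≈ (-0.714, 0.041, -0.699); φ = arcsin(p_z) ≈ -44.32°, λ = atan2(p_y, p_x) ≈ 176.75°.

≈ 44°S, 177°E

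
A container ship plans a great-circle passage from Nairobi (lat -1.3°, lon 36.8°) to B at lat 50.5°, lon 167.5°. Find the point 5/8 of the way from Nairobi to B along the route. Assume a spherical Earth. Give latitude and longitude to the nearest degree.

≈ lat 53°, lon 94°

Convert each endpoint to a unit vector on the sphere (x = cos φ cos λ, y = cos φ sin λ, z = sin φ).
The central angle between the endpoints is δ = arccos(p₁·p₂) ≈ 2.018 rad (115.6°).
Interpolate at f = 5/8 with slerp weights a = sin((1−f)δ)/sin δ ≈ 0.761, b = sin(fδ)/sin δ ≈ 1.056.
p = a·p₁ + b·p₂ ≈ (-0.046, 0.601, 0.798); φ = arcsin(p_z) ≈ 52.91°, λ = atan2(p_y, p_x) ≈ 94.42°.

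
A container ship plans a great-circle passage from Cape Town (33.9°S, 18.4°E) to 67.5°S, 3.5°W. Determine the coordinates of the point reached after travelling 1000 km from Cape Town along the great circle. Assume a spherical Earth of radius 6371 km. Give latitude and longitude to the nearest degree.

From cos δ = sin φ₁ sin φ₂ + cos φ₁ cos φ₂ cos Δλ, the central angle is δ ≈ 0.627 rad (35.9°). The total great-circle distance is δ·R ≈ 0.627 × 6371 ≈ 3992 km, so the target fraction is f = 1000/3992 ≈ 0.250.
Interpolate at f ≈ 0.250 with slerp weights a = sin((1−f)δ)/sin δ ≈ 0.772, b = sin(fδ)/sin δ ≈ 0.267.
p = a·p₁ + b·p₂ ≈ (0.710, 0.196, -0.677); φ = arcsin(p_z) ≈ -42.59°, λ = atan2(p_y, p_x) ≈ 15.44°.

≈ 43°S, 15°E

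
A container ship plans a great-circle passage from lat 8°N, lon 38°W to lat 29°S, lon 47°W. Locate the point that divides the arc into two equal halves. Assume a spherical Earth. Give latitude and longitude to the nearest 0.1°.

≈ lat 10.5°S, lon 42.2°W

From cos δ = sin φ₁ sin φ₂ + cos φ₁ cos φ₂ cos Δλ, the central angle is δ ≈ 0.663 rad (38.0°).
Interpolate at f = 1/2 with slerp weights a = sin((1−f)δ)/sin δ ≈ 0.529, b = sin(fδ)/sin δ ≈ 0.529.
p = a·p₁ + b·p₂ ≈ (0.728, -0.661, -0.183); φ = arcsin(p_z) ≈ -10.53°, λ = atan2(p_y, p_x) ≈ -42.22°.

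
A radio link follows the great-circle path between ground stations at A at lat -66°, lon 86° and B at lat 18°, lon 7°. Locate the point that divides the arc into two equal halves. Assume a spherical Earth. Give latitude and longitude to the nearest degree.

From cos δ = sin φ₁ sin φ₂ + cos φ₁ cos φ₂ cos Δλ, the central angle is δ ≈ 1.781 rad (102.0°).
Interpolate at f = 1/2 with slerp weights a = sin((1−f)δ)/sin δ ≈ 0.795, b = sin(fδ)/sin δ ≈ 0.795.
p = a·p₁ + b·p₂ ≈ (0.773, 0.415, -0.480); φ = arcsin(p_z) ≈ -28.72°, λ = atan2(p_y, p_x) ≈ 28.21°.

≈ lat -29°, lon 28°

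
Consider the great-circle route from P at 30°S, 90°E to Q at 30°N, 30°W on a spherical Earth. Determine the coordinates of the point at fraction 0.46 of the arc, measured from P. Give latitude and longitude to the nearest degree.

≈ 3°S, 34°E

Convert each endpoint to a unit vector on the sphere (x = cos φ cos λ, y = cos φ sin λ, z = sin φ).
The central angle between the endpoints is δ = arccos(p₁·p₂) ≈ 2.246 rad (128.7°).
Interpolate at f = 0.46 with slerp weights a = sin((1−f)δ)/sin δ ≈ 1.200, b = sin(fδ)/sin δ ≈ 1.100.
p = a·p₁ + b·p₂ ≈ (0.825, 0.563, -0.050); φ = arcsin(p_z) ≈ -2.85°, λ = atan2(p_y, p_x) ≈ 34.29°.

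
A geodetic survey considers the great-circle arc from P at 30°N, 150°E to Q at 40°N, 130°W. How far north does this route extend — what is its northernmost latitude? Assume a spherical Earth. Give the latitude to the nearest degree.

≈ 43°N

The great circle lies in the plane with unit normal n̂ = (p₁ × p₂)/|p₁ × p₂|.
Here n̂_z ≈ +0.726; the vertex latitude is φ_max = arccos|n̂_z| ≈ 43.4°.
Check via Clairaut: cos φ_max = |cos φ₁| · sin C = cos(30.0°)·sin(57.0°) ≈ 0.726, again giving ≈ 43.4°.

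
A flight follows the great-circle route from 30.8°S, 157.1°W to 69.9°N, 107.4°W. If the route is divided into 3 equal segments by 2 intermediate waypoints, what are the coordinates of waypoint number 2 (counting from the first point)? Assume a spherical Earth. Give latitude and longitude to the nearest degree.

Write both endpoints as unit vectors p₁, p₂ with components (cos φ cos λ, cos φ sin λ, sin φ).
The central angle between the endpoints is δ = arccos(p₁·p₂) ≈ 1.865 rad (106.9°).
Interpolate at f = 2/3 with slerp weights a = sin((1−f)δ)/sin δ ≈ 0.609, b = sin(fδ)/sin δ ≈ 0.989.
p = a·p₁ + b·p₂ ≈ (-0.583, -0.528, 0.618); φ = arcsin(p_z) ≈ 38.13°, λ = atan2(p_y, p_x) ≈ -137.85°.

≈ 38°N, 138°W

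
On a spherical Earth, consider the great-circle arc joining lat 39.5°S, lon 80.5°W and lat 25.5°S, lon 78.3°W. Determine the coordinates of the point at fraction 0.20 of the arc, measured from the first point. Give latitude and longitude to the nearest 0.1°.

≈ lat 36.7°S, lon 80.0°W

Convert each endpoint to a unit vector on the sphere (x = cos φ cos λ, y = cos φ sin λ, z = sin φ).
The central angle between the endpoints is δ = arccos(p₁·p₂) ≈ 0.246 rad (14.1°).
Interpolate at f = 0.20 with slerp weights a = sin((1−f)δ)/sin δ ≈ 0.803, b = sin(fδ)/sin δ ≈ 0.202.
p = a·p₁ + b·p₂ ≈ (0.139, -0.790, -0.598); φ = arcsin(p_z) ≈ -36.70°, λ = atan2(p_y, p_x) ≈ -80.00°.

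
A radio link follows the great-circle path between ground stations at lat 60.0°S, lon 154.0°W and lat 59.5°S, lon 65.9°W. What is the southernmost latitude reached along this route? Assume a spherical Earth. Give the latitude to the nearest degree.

The great circle lies in the plane with unit normal n̂ = (p₁ × p₂)/|p₁ × p₂|.
Here n̂_z ≈ +0.387; the vertex latitude is φ_max = arccos|n̂_z| ≈ 67.3°.

≈ 67°S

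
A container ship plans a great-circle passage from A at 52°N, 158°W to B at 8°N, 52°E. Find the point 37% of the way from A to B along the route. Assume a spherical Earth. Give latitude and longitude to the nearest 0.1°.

≈ 68.4°N, 113.3°E

Write both endpoints as unit vectors p₁, p₂ with components (cos φ cos λ, cos φ sin λ, sin φ).
The central angle between the endpoints is δ = arccos(p₁·p₂) ≈ 2.002 rad (114.7°).
Interpolate at f = 0.37 with slerp weights a = sin((1−f)δ)/sin δ ≈ 1.049, b = sin(fδ)/sin δ ≈ 0.743.
p = a·p₁ + b·p₂ ≈ (-0.146, 0.338, 0.930); φ = arcsin(p_z) ≈ 68.41°, λ = atan2(p_y, p_x) ≈ 113.31°.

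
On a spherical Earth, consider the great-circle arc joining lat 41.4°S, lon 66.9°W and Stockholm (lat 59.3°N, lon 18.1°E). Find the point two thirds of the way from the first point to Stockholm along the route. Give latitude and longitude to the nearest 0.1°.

The haversine formula gives a central angle δ ≈ 2.136 rad (122.4°) between the endpoints.
Interpolate at f = 2/3 with slerp weights a = sin((1−f)δ)/sin δ ≈ 0.773, b = sin(fδ)/sin δ ≈ 1.171.
p = a·p₁ + b·p₂ ≈ (0.796, -0.348, 0.496); φ = arcsin(p_z) ≈ 29.70°, λ = atan2(p_y, p_x) ≈ -23.61°.

≈ lat 29.7°N, lon 23.6°W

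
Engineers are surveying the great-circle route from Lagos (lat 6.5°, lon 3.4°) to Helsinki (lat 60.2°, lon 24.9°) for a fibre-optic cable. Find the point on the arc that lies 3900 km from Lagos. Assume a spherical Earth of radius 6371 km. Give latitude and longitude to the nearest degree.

The haversine formula gives a central angle δ ≈ 0.979 rad (56.1°) between the endpoints. The total great-circle distance is δ·R ≈ 0.979 × 6371 ≈ 6239 km, so the target fraction is f = 3900/6239 ≈ 0.625.
Interpolate at f ≈ 0.625 with slerp weights a = sin((1−f)δ)/sin δ ≈ 0.432, b = sin(fδ)/sin δ ≈ 0.692.
p = a·p₁ + b·p₂ ≈ (0.741, 0.170, 0.650); φ = arcsin(p_z) ≈ 40.52°, λ = atan2(p_y, p_x) ≈ 12.95°.

≈ lat 41°, lon 13°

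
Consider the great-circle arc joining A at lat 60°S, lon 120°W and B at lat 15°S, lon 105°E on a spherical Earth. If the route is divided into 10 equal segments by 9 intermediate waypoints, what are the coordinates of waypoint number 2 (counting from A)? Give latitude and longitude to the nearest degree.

From cos δ = sin φ₁ sin φ₂ + cos φ₁ cos φ₂ cos Δλ, the central angle is δ ≈ 1.688 rad (96.7°).
Interpolate at f = 2/10 with slerp weights a = sin((1−f)δ)/sin δ ≈ 0.983, b = sin(fδ)/sin δ ≈ 0.334.
p = a·p₁ + b·p₂ ≈ (-0.329, -0.114, -0.937); φ = arcsin(p_z) ≈ -69.61°, λ = atan2(p_y, p_x) ≈ -160.85°.

≈ lat 70°S, lon 161°W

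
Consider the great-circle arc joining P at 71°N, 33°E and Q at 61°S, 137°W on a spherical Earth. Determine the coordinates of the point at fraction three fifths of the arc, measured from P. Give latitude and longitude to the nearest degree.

≈ 5°N, 121°W

From cos δ = sin φ₁ sin φ₂ + cos φ₁ cos φ₂ cos Δλ, the central angle is δ ≈ 2.954 rad (169.2°).
Interpolate at f = 3/5 with slerp weights a = sin((1−f)δ)/sin δ ≈ 4.954, b = sin(fδ)/sin δ ≈ 5.247.
p = a·p₁ + b·p₂ ≈ (-0.508, -0.856, 0.096); φ = arcsin(p_z) ≈ 5.48°, λ = atan2(p_y, p_x) ≈ -120.66°.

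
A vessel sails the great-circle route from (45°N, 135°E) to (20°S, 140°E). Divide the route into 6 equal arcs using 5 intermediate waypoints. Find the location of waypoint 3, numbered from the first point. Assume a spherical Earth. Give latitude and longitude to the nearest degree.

≈ (13°N, 138°E)

From cos δ = sin φ₁ sin φ₂ + cos φ₁ cos φ₂ cos Δλ, the central angle is δ ≈ 1.137 rad (65.2°).
Interpolate at f = 3/6 with slerp weights a = sin((1−f)δ)/sin δ ≈ 0.593, b = sin(fδ)/sin δ ≈ 0.593.
p = a·p₁ + b·p₂ ≈ (-0.724, 0.655, 0.217); φ = arcsin(p_z) ≈ 12.51°, λ = atan2(p_y, p_x) ≈ 137.85°.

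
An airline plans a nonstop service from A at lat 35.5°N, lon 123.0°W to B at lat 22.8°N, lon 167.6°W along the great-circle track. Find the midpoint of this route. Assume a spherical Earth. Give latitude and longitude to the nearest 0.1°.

The haversine formula gives a central angle δ ≈ 0.708 rad (40.6°) between the endpoints.
Interpolate at f = 1/2 with slerp weights a = sin((1−f)δ)/sin δ ≈ 0.533, b = sin(fδ)/sin δ ≈ 0.533.
p = a·p₁ + b·p₂ ≈ (-0.716, -0.470, 0.516); φ = arcsin(p_z) ≈ 31.07°, λ = atan2(p_y, p_x) ≈ -146.76°.

≈ lat 31.1°N, lon 146.8°W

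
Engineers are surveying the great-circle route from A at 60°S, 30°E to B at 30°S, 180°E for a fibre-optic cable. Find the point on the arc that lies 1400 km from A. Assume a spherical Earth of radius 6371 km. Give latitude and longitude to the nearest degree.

≈ 71°S, 47°E

From cos δ = sin φ₁ sin φ₂ + cos φ₁ cos φ₂ cos Δλ, the central angle is δ ≈ 1.513 rad (86.7°). The total great-circle distance is δ·R ≈ 1.513 × 6371 ≈ 9638 km, so the target fraction is f = 1400/9638 ≈ 0.145.
Interpolate at f ≈ 0.145 with slerp weights a = sin((1−f)δ)/sin δ ≈ 0.963, b = sin(fδ)/sin δ ≈ 0.218.
p = a·p₁ + b·p₂ ≈ (0.228, 0.241, -0.943); φ = arcsin(p_z) ≈ -70.63°, λ = atan2(p_y, p_x) ≈ 46.56°.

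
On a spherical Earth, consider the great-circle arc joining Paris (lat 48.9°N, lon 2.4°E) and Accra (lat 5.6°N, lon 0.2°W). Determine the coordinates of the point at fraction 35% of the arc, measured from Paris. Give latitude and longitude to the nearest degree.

Convert each endpoint to a unit vector on the sphere (x = cos φ cos λ, y = cos φ sin λ, z = sin φ).
The central angle between the endpoints is δ = arccos(p₁·p₂) ≈ 0.757 rad (43.4°).
Interpolate at f = 0.35 with slerp weights a = sin((1−f)δ)/sin δ ≈ 0.688, b = sin(fδ)/sin δ ≈ 0.381.
p = a·p₁ + b·p₂ ≈ (0.831, 0.018, 0.556); φ = arcsin(p_z) ≈ 33.75°, λ = atan2(p_y, p_x) ≈ 1.21°.

≈ lat 34°N, lon 1°E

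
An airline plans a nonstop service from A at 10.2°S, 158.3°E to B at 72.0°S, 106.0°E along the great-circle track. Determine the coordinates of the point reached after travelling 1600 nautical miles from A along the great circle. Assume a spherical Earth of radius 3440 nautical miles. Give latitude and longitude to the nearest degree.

From cos δ = sin φ₁ sin φ₂ + cos φ₁ cos φ₂ cos Δλ, the central angle is δ ≈ 1.209 rad (69.2°). The total great-circle distance is δ·R ≈ 1.209 × 3440 ≈ 4157 nmi, so the target fraction is f = 1600/4157 ≈ 0.385.
Interpolate at f ≈ 0.385 with slerp weights a = sin((1−f)δ)/sin δ ≈ 0.724, b = sin(fδ)/sin δ ≈ 0.480.
p = a·p₁ + b·p₂ ≈ (-0.703, 0.406, -0.584); φ = arcsin(p_z) ≈ -35.76°, λ = atan2(p_y, p_x) ≈ 149.99°.

≈ 36°S, 150°E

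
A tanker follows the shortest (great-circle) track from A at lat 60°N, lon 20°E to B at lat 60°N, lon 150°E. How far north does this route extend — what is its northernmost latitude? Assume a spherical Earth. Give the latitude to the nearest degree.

≈ 76°N

The great circle lies in the plane with unit normal n̂ = (p₁ × p₂)/|p₁ × p₂|.
Here n̂_z ≈ +0.237; the vertex latitude is φ_max = arccos|n̂_z| ≈ 76.3°.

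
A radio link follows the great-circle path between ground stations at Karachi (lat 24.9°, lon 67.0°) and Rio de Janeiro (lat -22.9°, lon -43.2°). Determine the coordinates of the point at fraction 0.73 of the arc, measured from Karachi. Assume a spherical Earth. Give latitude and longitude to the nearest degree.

≈ lat -11°, lon -13°

Convert each endpoint to a unit vector on the sphere (x = cos φ cos λ, y = cos φ sin λ, z = sin φ).
The central angle between the endpoints is δ = arccos(p₁·p₂) ≈ 2.040 rad (116.9°).
Interpolate at f = 0.73 with slerp weights a = sin((1−f)δ)/sin δ ≈ 0.587, b = sin(fδ)/sin δ ≈ 1.118.
p = a·p₁ + b·p₂ ≈ (0.958, -0.215, -0.188); φ = arcsin(p_z) ≈ -10.82°, λ = atan2(p_y, p_x) ≈ -12.63°.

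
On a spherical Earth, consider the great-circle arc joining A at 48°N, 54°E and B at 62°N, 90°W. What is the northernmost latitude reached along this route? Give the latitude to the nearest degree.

≈ 78°N

The great circle lies in the plane with unit normal n̂ = (p₁ × p₂)/|p₁ × p₂|.
Here n̂_z ≈ -0.202; the vertex latitude is φ_max = arccos|n̂_z| ≈ 78.4°.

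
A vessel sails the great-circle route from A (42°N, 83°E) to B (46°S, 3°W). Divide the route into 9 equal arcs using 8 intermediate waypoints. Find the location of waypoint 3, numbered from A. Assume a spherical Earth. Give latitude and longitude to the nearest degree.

≈ (13°N, 53°E)

From cos δ = sin φ₁ sin φ₂ + cos φ₁ cos φ₂ cos Δλ, the central angle is δ ≈ 2.032 rad (116.4°).
Interpolate at f = 3/9 with slerp weights a = sin((1−f)δ)/sin δ ≈ 1.091, b = sin(fδ)/sin δ ≈ 0.700.
p = a·p₁ + b·p₂ ≈ (0.584, 0.779, 0.226); φ = arcsin(p_z) ≈ 13.09°, λ = atan2(p_y, p_x) ≈ 53.13°.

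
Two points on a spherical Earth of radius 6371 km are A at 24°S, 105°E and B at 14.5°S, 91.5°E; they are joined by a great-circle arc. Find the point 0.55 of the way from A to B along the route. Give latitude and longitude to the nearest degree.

Convert each endpoint to a unit vector on the sphere (x = cos φ cos λ, y = cos φ sin λ, z = sin φ).
The central angle between the endpoints is δ = arccos(p₁·p₂) ≈ 0.277 rad (15.9°).
Interpolate at f = 0.55 with slerp weights a = sin((1−f)δ)/sin δ ≈ 0.455, b = sin(fδ)/sin δ ≈ 0.555.
p = a·p₁ + b·p₂ ≈ (-0.122, 0.938, -0.324); φ = arcsin(p_z) ≈ -18.90°, λ = atan2(p_y, p_x) ≈ 97.38°.

≈ 19°S, 97°E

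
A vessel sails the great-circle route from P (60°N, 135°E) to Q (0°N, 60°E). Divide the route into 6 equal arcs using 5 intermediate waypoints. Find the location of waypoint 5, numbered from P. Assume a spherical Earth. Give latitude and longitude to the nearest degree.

From cos δ = sin φ₁ sin φ₂ + cos φ₁ cos φ₂ cos Δλ, the central angle is δ ≈ 1.441 rad (82.6°).
Interpolate at f = 5/6 with slerp weights a = sin((1−f)δ)/sin δ ≈ 0.240, b = sin(fδ)/sin δ ≈ 0.940.
p = a·p₁ + b·p₂ ≈ (0.385, 0.899, 0.208); φ = arcsin(p_z) ≈ 11.99°, λ = atan2(p_y, p_x) ≈ 66.80°.

≈ (12°N, 67°E)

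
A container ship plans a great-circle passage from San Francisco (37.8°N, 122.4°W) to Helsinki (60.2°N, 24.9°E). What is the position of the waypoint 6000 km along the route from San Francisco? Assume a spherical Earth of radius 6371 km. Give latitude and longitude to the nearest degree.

≈ 77°N, 29°W

From cos δ = sin φ₁ sin φ₂ + cos φ₁ cos φ₂ cos Δλ, the central angle is δ ≈ 1.368 rad (78.4°). The total great-circle distance is δ·R ≈ 1.368 × 6371 ≈ 8716 km, so the target fraction is f = 6000/8716 ≈ 0.688.
Interpolate at f ≈ 0.688 with slerp weights a = sin((1−f)δ)/sin δ ≈ 0.422, b = sin(fδ)/sin δ ≈ 0.826.
p = a·p₁ + b·p₂ ≈ (0.193, -0.109, 0.975); φ = arcsin(p_z) ≈ 77.18°, λ = atan2(p_y, p_x) ≈ -29.37°.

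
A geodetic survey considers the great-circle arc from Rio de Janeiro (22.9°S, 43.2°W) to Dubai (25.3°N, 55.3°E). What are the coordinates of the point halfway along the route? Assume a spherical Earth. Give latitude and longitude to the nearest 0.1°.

≈ 1.8°N, 5.4°E

Write both endpoints as unit vectors p₁, p₂ with components (cos φ cos λ, cos φ sin λ, sin φ).
The central angle between the endpoints is δ = arccos(p₁·p₂) ≈ 1.864 rad (106.8°).
Interpolate at f = 1/2 with slerp weights a = sin((1−f)δ)/sin δ ≈ 0.839, b = sin(fδ)/sin δ ≈ 0.839.
p = a·p₁ + b·p₂ ≈ (0.995, 0.095, 0.032); φ = arcsin(p_z) ≈ 1.84°, λ = atan2(p_y, p_x) ≈ 5.43°.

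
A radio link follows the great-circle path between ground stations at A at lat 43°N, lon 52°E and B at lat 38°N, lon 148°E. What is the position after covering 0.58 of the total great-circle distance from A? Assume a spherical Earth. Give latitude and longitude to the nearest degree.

From cos δ = sin φ₁ sin φ₂ + cos φ₁ cos φ₂ cos Δλ, the central angle is δ ≈ 1.203 rad (68.9°).
Interpolate at f = 0.58 with slerp weights a = sin((1−f)δ)/sin δ ≈ 0.519, b = sin(fδ)/sin δ ≈ 0.689.
p = a·p₁ + b·p₂ ≈ (-0.227, 0.586, 0.778); φ = arcsin(p_z) ≈ 51.05°, λ = atan2(p_y, p_x) ≈ 111.12°.

≈ lat 51°N, lon 111°E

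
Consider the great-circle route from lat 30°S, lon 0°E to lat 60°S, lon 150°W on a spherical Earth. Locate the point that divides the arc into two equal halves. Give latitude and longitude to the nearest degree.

≈ lat 70°S, lon 30°W

Convert each endpoint to a unit vector on the sphere (x = cos φ cos λ, y = cos φ sin λ, z = sin φ).
The central angle between the endpoints is δ = arccos(p₁·p₂) ≈ 1.513 rad (86.7°).
Interpolate at f = 1/2 with slerp weights a = sin((1−f)δ)/sin δ ≈ 0.687, b = sin(fδ)/sin δ ≈ 0.687.
p = a·p₁ + b·p₂ ≈ (0.298, -0.172, -0.939); φ = arcsin(p_z) ≈ -69.90°, λ = atan2(p_y, p_x) ≈ -30.00°.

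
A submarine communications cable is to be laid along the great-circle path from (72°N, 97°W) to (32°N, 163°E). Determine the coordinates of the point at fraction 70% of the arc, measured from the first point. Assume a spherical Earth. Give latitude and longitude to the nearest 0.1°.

Write both endpoints as unit vectors p₁, p₂ with components (cos φ cos λ, cos φ sin λ, sin φ).
The central angle between the endpoints is δ = arccos(p₁·p₂) ≈ 1.095 rad (62.7°).
Interpolate at f = 0.70 with slerp weights a = sin((1−f)δ)/sin δ ≈ 0.363, b = sin(fδ)/sin δ ≈ 0.780.
p = a·p₁ + b·p₂ ≈ (-0.646, 0.082, 0.759); φ = arcsin(p_z) ≈ 49.34°, λ = atan2(p_y, p_x) ≈ 172.76°.

≈ (49.3°N, 172.8°E)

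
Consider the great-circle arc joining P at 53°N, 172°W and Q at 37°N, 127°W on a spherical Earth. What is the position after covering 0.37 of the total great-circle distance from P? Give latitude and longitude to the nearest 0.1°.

Write both endpoints as unit vectors p₁, p₂ with components (cos φ cos λ, cos φ sin λ, sin φ).
The central angle between the endpoints is δ = arccos(p₁·p₂) ≈ 0.609 rad (34.9°).
Interpolate at f = 0.37 with slerp weights a = sin((1−f)δ)/sin δ ≈ 0.654, b = sin(fδ)/sin δ ≈ 0.391.
p = a·p₁ + b·p₂ ≈ (-0.578, -0.304, 0.758); φ = arcsin(p_z) ≈ 49.25°, λ = atan2(p_y, p_x) ≈ -152.25°.

≈ 49.3°N, 152.3°W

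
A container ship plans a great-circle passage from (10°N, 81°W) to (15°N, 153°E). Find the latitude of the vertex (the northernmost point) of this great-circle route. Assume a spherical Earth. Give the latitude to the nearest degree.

The great circle lies in the plane with unit normal n̂ = (p₁ × p₂)/|p₁ × p₂|.
Here n̂_z ≈ -0.897; the vertex latitude is φ_max = arccos|n̂_z| ≈ 26.2°.

≈ 26°N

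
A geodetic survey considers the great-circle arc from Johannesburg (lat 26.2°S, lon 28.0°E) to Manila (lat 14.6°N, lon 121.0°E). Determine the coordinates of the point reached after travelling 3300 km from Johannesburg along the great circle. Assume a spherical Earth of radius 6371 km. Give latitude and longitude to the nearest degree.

Convert each endpoint to a unit vector on the sphere (x = cos φ cos λ, y = cos φ sin λ, z = sin φ).
The central angle between the endpoints is δ = arccos(p₁·p₂) ≈ 1.728 rad (99.0°). The total great-circle distance is δ·R ≈ 1.728 × 6371 ≈ 11010 km, so the target fraction is f = 3300/11010 ≈ 0.300.
Interpolate at f ≈ 0.300 with slerp weights a = sin((1−f)δ)/sin δ ≈ 0.947, b = sin(fδ)/sin δ ≈ 0.501.
p = a·p₁ + b·p₂ ≈ (0.501, 0.815, -0.292); φ = arcsin(p_z) ≈ -16.97°, λ = atan2(p_y, p_x) ≈ 58.43°.

≈ lat 17°S, lon 58°E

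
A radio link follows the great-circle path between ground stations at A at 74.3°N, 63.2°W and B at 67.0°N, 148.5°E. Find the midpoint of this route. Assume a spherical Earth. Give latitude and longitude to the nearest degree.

The haversine formula gives a central angle δ ≈ 0.650 rad (37.2°) between the endpoints.
Interpolate at f = 1/2 with slerp weights a = sin((1−f)δ)/sin δ ≈ 0.528, b = sin(fδ)/sin δ ≈ 0.528.
p = a·p₁ + b·p₂ ≈ (-0.111, -0.020, 0.994); φ = arcsin(p_z) ≈ 83.50°, λ = atan2(p_y, p_x) ≈ -169.96°.

≈ 84°N, 170°W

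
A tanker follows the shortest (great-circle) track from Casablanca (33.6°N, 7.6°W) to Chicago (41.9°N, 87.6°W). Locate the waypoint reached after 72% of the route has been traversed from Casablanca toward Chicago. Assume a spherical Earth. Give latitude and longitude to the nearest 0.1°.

≈ (45.8°N, 64.2°W)

From cos δ = sin φ₁ sin φ₂ + cos φ₁ cos φ₂ cos Δλ, the central angle is δ ≈ 1.073 rad (61.5°).
Interpolate at f = 0.72 with slerp weights a = sin((1−f)δ)/sin δ ≈ 0.337, b = sin(fδ)/sin δ ≈ 0.794.
p = a·p₁ + b·p₂ ≈ (0.303, -0.628, 0.717); φ = arcsin(p_z) ≈ 45.80°, λ = atan2(p_y, p_x) ≈ -64.25°.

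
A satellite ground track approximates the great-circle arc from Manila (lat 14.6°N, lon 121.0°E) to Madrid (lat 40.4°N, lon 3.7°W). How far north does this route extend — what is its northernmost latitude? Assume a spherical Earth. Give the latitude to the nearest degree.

≈ 51°N

The great circle lies in the plane with unit normal n̂ = (p₁ × p₂)/|p₁ × p₂|.
Here n̂_z ≈ -0.627; the vertex latitude is φ_max = arccos|n̂_z| ≈ 51.2°.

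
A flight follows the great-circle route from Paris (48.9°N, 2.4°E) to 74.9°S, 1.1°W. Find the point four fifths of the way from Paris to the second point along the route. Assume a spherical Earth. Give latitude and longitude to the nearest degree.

≈ 50°S, 1°E

Convert each endpoint to a unit vector on the sphere (x = cos φ cos λ, y = cos φ sin λ, z = sin φ).
The central angle between the endpoints is δ = arccos(p₁·p₂) ≈ 2.161 rad (123.8°).
Interpolate at f = 4/5 with slerp weights a = sin((1−f)δ)/sin δ ≈ 0.504, b = sin(fδ)/sin δ ≈ 1.189.
p = a·p₁ + b·p₂ ≈ (0.641, 0.008, -0.768); φ = arcsin(p_z) ≈ -50.15°, λ = atan2(p_y, p_x) ≈ 0.71°.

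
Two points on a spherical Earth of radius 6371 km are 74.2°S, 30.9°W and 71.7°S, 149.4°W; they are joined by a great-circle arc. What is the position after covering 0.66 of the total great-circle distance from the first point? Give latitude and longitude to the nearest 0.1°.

≈ 79.2°S, 122.5°W

Write both endpoints as unit vectors p₁, p₂ with components (cos φ cos λ, cos φ sin λ, sin φ).
The central angle between the endpoints is δ = arccos(p₁·p₂) ≈ 0.510 rad (29.2°).
Interpolate at f = 0.66 with slerp weights a = sin((1−f)δ)/sin δ ≈ 0.353, b = sin(fδ)/sin δ ≈ 0.677.
p = a·p₁ + b·p₂ ≈ (-0.100, -0.158, -0.982); φ = arcsin(p_z) ≈ -79.24°, λ = atan2(p_y, p_x) ≈ -122.48°.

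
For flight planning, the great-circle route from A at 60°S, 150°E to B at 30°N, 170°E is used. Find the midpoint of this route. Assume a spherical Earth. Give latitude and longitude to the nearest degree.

Write both endpoints as unit vectors p₁, p₂ with components (cos φ cos λ, cos φ sin λ, sin φ).
The central angle between the endpoints is δ = arccos(p₁·p₂) ≈ 1.597 rad (91.5°).
Interpolate at f = 1/2 with slerp weights a = sin((1−f)δ)/sin δ ≈ 0.717, b = sin(fδ)/sin δ ≈ 0.717.
p = a·p₁ + b·p₂ ≈ (-0.921, 0.287, -0.262); φ = arcsin(p_z) ≈ -15.20°, λ = atan2(p_y, p_x) ≈ 162.71°.

≈ 15°S, 163°E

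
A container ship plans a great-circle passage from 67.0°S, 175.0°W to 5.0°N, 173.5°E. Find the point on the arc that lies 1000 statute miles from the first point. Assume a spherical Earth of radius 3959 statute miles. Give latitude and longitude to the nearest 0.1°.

Write both endpoints as unit vectors p₁, p₂ with components (cos φ cos λ, cos φ sin λ, sin φ).
The central angle between the endpoints is δ = arccos(p₁·p₂) ≈ 1.265 rad (72.5°). The total great-circle distance is δ·R ≈ 1.265 × 3959 ≈ 5008 mi, so the target fraction is f = 1000/5008 ≈ 0.200.
Interpolate at f ≈ 0.200 with slerp weights a = sin((1−f)δ)/sin δ ≈ 0.889, b = sin(fδ)/sin δ ≈ 0.262.
p = a·p₁ + b·p₂ ≈ (-0.606, -0.001, -0.796); φ = arcsin(p_z) ≈ -52.73°, λ = atan2(p_y, p_x) ≈ -179.93°.

≈ 52.7°S, 179.9°W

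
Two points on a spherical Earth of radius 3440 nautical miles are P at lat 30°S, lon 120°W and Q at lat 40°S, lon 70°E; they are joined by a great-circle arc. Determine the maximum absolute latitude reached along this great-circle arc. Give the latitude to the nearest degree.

≈ 83°S

The great circle lies in the plane with unit normal n̂ = (p₁ × p₂)/|p₁ × p₂|.
Here n̂_z ≈ -0.122; the vertex latitude is φ_max = arccos|n̂_z| ≈ 83.0°.
Check via Clairaut: cos φ_max = |cos φ₁| · sin C = cos(30.0°)·sin(171.9°) ≈ 0.122, again giving ≈ 83.0°.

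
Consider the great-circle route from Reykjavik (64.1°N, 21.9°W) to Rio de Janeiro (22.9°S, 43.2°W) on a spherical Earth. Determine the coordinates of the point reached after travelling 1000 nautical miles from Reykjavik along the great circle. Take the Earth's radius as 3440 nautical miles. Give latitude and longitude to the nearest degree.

The haversine formula gives a central angle δ ≈ 1.546 rad (88.6°) between the endpoints. The total great-circle distance is δ·R ≈ 1.546 × 3440 ≈ 5318 nmi, so the target fraction is f = 1000/5318 ≈ 0.188.
Interpolate at f ≈ 0.188 with slerp weights a = sin((1−f)δ)/sin δ ≈ 0.951, b = sin(fδ)/sin δ ≈ 0.287.
p = a·p₁ + b·p₂ ≈ (0.578, -0.336, 0.744); φ = arcsin(p_z) ≈ 48.06°, λ = atan2(p_y, p_x) ≈ -30.15°.

≈ (48°N, 30°W)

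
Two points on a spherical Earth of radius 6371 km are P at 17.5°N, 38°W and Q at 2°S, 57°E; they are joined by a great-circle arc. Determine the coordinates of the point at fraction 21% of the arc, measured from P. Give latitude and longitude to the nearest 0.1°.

Write both endpoints as unit vectors p₁, p₂ with components (cos φ cos λ, cos φ sin λ, sin φ).
The central angle between the endpoints is δ = arccos(p₁·p₂) ≈ 1.664 rad (95.4°).
Interpolate at f = 0.21 with slerp weights a = sin((1−f)δ)/sin δ ≈ 0.972, b = sin(fδ)/sin δ ≈ 0.344.
p = a·p₁ + b·p₂ ≈ (0.918, -0.282, 0.280); φ = arcsin(p_z) ≈ 16.27°, λ = atan2(p_y, p_x) ≈ -17.10°.

≈ 16.3°N, 17.1°W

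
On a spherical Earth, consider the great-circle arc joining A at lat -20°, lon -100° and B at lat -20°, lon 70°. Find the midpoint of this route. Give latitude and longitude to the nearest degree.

From cos δ = sin φ₁ sin φ₂ + cos φ₁ cos φ₂ cos Δλ, the central angle is δ ≈ 2.423 rad (138.8°).
Interpolate at f = 1/2 with slerp weights a = sin((1−f)δ)/sin δ ≈ 1.422, b = sin(fδ)/sin δ ≈ 1.422.
p = a·p₁ + b·p₂ ≈ (0.225, -0.060, -0.973); φ = arcsin(p_z) ≈ -76.53°, λ = atan2(p_y, p_x) ≈ -15.00°.

≈ lat -77°, lon -15°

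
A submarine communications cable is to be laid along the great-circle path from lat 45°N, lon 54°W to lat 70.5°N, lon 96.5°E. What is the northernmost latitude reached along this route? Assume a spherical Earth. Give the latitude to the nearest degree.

The great circle lies in the plane with unit normal n̂ = (p₁ × p₂)/|p₁ × p₂|.
Here n̂_z ≈ +0.131; the vertex latitude is φ_max = arccos|n̂_z| ≈ 82.5°.

≈ 82°N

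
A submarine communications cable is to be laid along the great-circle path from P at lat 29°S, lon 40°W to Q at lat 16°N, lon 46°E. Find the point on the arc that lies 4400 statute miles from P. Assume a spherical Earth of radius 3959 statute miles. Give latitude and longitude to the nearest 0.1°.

≈ lat 0.0°N, lon 19.5°E

Convert each endpoint to a unit vector on the sphere (x = cos φ cos λ, y = cos φ sin λ, z = sin φ).
The central angle between the endpoints is δ = arccos(p₁·p₂) ≈ 1.646 rad (94.3°). The total great-circle distance is δ·R ≈ 1.646 × 3959 ≈ 6516 mi, so the target fraction is f = 4400/6516 ≈ 0.675.
Interpolate at f ≈ 0.675 with slerp weights a = sin((1−f)δ)/sin δ ≈ 0.511, b = sin(fδ)/sin δ ≈ 0.899.
p = a·p₁ + b·p₂ ≈ (0.942, 0.334, 0.000); φ = arcsin(p_z) ≈ 0.01°, λ = atan2(p_y, p_x) ≈ 19.53°.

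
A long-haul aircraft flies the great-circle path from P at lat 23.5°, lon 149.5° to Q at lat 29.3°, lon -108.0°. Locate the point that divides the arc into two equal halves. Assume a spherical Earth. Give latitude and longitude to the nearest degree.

Convert each endpoint to a unit vector on the sphere (x = cos φ cos λ, y = cos φ sin λ, z = sin φ).
The central angle between the endpoints is δ = arccos(p₁·p₂) ≈ 1.549 rad (88.7°).
Interpolate at f = 1/2 with slerp weights a = sin((1−f)δ)/sin δ ≈ 0.699, b = sin(fδ)/sin δ ≈ 0.699.
p = a·p₁ + b·p₂ ≈ (-0.741, -0.255, 0.621); φ = arcsin(p_z) ≈ 38.40°, λ = atan2(p_y, p_x) ≈ -161.04°.

≈ lat 38°, lon -161°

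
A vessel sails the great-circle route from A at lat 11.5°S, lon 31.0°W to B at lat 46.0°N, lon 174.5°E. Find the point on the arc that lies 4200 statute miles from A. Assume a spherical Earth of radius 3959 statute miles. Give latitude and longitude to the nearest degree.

≈ lat 42°N, lon 63°W

From cos δ = sin φ₁ sin φ₂ + cos φ₁ cos φ₂ cos Δλ, the central angle is δ ≈ 2.431 rad (139.3°). The total great-circle distance is δ·R ≈ 2.431 × 3959 ≈ 9623 mi, so the target fraction is f = 4200/9623 ≈ 0.436.
Interpolate at f ≈ 0.436 with slerp weights a = sin((1−f)δ)/sin δ ≈ 1.502, b = sin(fδ)/sin δ ≈ 1.338.
p = a·p₁ + b·p₂ ≈ (0.337, -0.669, 0.663); φ = arcsin(p_z) ≈ 41.52°, λ = atan2(p_y, p_x) ≈ -63.29°.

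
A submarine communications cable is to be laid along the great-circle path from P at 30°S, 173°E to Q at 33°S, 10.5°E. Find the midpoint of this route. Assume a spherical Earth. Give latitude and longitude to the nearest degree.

Write both endpoints as unit vectors p₁, p₂ with components (cos φ cos λ, cos φ sin λ, sin φ).
The central angle between the endpoints is δ = arccos(p₁·p₂) ≈ 2.005 rad (114.9°).
Interpolate at f = 1/2 with slerp weights a = sin((1−f)δ)/sin δ ≈ 0.929, b = sin(fδ)/sin δ ≈ 0.929.
p = a·p₁ + b·p₂ ≈ (-0.032, 0.240, -0.970); φ = arcsin(p_z) ≈ -75.99°, λ = atan2(p_y, p_x) ≈ 97.70°.

≈ 76°S, 98°E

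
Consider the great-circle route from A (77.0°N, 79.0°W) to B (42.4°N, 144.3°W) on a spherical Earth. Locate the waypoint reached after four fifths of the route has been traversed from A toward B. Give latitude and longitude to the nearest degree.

Convert each endpoint to a unit vector on the sphere (x = cos φ cos λ, y = cos φ sin λ, z = sin φ).
The central angle between the endpoints is δ = arccos(p₁·p₂) ≈ 0.758 rad (43.4°).
Interpolate at f = 4/5 with slerp weights a = sin((1−f)δ)/sin δ ≈ 0.220, b = sin(fδ)/sin δ ≈ 0.829.
p = a·p₁ + b·p₂ ≈ (-0.488, -0.406, 0.773); φ = arcsin(p_z) ≈ 50.62°, λ = atan2(p_y, p_x) ≈ -140.24°.

≈ (51°N, 140°W)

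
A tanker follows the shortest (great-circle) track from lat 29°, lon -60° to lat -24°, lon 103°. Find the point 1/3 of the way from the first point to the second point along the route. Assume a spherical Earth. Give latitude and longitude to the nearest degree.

Write both endpoints as unit vectors p₁, p₂ with components (cos φ cos λ, cos φ sin λ, sin φ).
The central angle between the endpoints is δ = arccos(p₁·p₂) ≈ 2.862 rad (164.0°).
Interpolate at f = 1/3 with slerp weights a = sin((1−f)δ)/sin δ ≈ 3.424, b = sin(fδ)/sin δ ≈ 2.961.
p = a·p₁ + b·p₂ ≈ (0.889, 0.042, 0.456); φ = arcsin(p_z) ≈ 27.13°, λ = atan2(p_y, p_x) ≈ 2.68°.

≈ lat 27°, lon 3°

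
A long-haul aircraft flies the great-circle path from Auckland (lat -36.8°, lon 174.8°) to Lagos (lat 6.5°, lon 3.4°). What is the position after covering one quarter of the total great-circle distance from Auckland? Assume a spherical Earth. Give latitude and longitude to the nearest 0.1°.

Write both endpoints as unit vectors p₁, p₂ with components (cos φ cos λ, cos φ sin λ, sin φ).
The central angle between the endpoints is δ = arccos(p₁·p₂) ≈ 2.595 rad (148.7°).
Interpolate at f = 1/4 with slerp weights a = sin((1−f)δ)/sin δ ≈ 1.791, b = sin(fδ)/sin δ ≈ 1.163.
p = a·p₁ + b·p₂ ≈ (-0.274, 0.198, -0.941); φ = arcsin(p_z) ≈ -70.21°, λ = atan2(p_y, p_x) ≈ 144.11°.

≈ lat -70.2°, lon 144.1°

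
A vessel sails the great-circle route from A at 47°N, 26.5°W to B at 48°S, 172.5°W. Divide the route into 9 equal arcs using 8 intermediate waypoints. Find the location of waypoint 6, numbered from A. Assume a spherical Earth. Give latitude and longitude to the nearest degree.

Write both endpoints as unit vectors p₁, p₂ with components (cos φ cos λ, cos φ sin λ, sin φ).
The central angle between the endpoints is δ = arccos(p₁·p₂) ≈ 2.744 rad (157.2°).
Interpolate at f = 6/9 with slerp weights a = sin((1−f)δ)/sin δ ≈ 2.044, b = sin(fδ)/sin δ ≈ 2.494.
p = a·p₁ + b·p₂ ≈ (-0.407, -0.840, -0.359); φ = arcsin(p_z) ≈ -21.03°, λ = atan2(p_y, p_x) ≈ -115.87°.

≈ 21°S, 116°W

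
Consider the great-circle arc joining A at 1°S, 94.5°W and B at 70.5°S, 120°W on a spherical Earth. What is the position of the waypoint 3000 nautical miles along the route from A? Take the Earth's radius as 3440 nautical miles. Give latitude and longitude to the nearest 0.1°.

≈ 50.2°S, 104.9°W

Write both endpoints as unit vectors p₁, p₂ with components (cos φ cos λ, cos φ sin λ, sin φ).
The central angle between the endpoints is δ = arccos(p₁·p₂) ≈ 1.247 rad (71.5°). The total great-circle distance is δ·R ≈ 1.247 × 3440 ≈ 4291 nmi, so the target fraction is f = 3000/4291 ≈ 0.699.
Interpolate at f ≈ 0.699 with slerp weights a = sin((1−f)δ)/sin δ ≈ 0.387, b = sin(fδ)/sin δ ≈ 0.808.
p = a·p₁ + b·p₂ ≈ (-0.165, -0.619, -0.768); φ = arcsin(p_z) ≈ -50.17°, λ = atan2(p_y, p_x) ≈ -104.94°.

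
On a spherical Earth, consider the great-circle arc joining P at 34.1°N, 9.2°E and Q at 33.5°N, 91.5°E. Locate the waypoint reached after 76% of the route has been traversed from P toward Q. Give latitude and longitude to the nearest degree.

≈ 39°N, 73°E

Convert each endpoint to a unit vector on the sphere (x = cos φ cos λ, y = cos φ sin λ, z = sin φ).
The central angle between the endpoints is δ = arccos(p₁·p₂) ≈ 1.157 rad (66.3°).
Interpolate at f = 0.76 with slerp weights a = sin((1−f)δ)/sin δ ≈ 0.299, b = sin(fδ)/sin δ ≈ 0.841.
p = a·p₁ + b·p₂ ≈ (0.226, 0.741, 0.632); φ = arcsin(p_z) ≈ 39.21°, λ = atan2(p_y, p_x) ≈ 73.01°.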